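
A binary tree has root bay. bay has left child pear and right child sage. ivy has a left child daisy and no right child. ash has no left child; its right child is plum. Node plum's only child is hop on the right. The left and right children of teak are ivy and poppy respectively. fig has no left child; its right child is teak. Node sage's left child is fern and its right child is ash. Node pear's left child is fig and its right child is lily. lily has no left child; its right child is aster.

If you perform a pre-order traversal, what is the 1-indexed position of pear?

2

Pre-order visits the node, then its left subtree, then its right subtree.
Visit bay.
At bay: go left to pear.
  Visit pear.
  At pear: go left to fig.
    Visit fig.
    At fig: no left child.
    At fig: go right to teak.
      Visit teak.
      At teak: go left to ivy.
        Visit ivy.
        At ivy: go left to daisy.
          daisy is a leaf — visit daisy.
        At ivy: no right child.
      At teak: go right to poppy.
        poppy is a leaf — visit poppy.
  At pear: go right to lily.
    Visit lily.
    At lily: no left child.
    At lily: go right to aster.
      aster is a leaf — visit aster.
At bay: go right to sage.
  Visit sage.
  At sage: go left to fern.
    fern is a leaf — visit fern.
  At sage: go right to ash.
    Visit ash.
    At ash: no left child.
    At ash: go right to plum.
      Visit plum.
      At plum: no left child.
      At plum: go right to hop.
        hop is a leaf — visit hop.
Full pre-order sequence: bay, pear, fig, teak, ivy, daisy, poppy, lily, aster, sage, fern, ash, plum, hop.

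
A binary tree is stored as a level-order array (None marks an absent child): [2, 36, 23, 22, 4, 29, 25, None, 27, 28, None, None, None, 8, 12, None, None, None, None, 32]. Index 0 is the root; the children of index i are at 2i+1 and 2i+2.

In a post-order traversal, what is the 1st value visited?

27

Post-order visits the left subtree, then the right subtree, then the node.
At 2: go left to 36.
  At 36: go left to 22.
    At 22: no left child.
    At 22: go right to 27.
      27 is a leaf — visit 27.
    Visit 22.
  At 36: go right to 4.
    At 4: go left to 28.
      At 28: go left to 32.
        32 is a leaf — visit 32.
      At 28: no right child.
      Visit 28.
    At 4: no right child.
    Visit 4.
  Visit 36.
At 2: go right to 23.
  At 23: go left to 29.
    29 is a leaf — visit 29.
  At 23: go right to 25.
    At 25: go left to 8.
      8 is a leaf — visit 8.
    At 25: go right to 12.
      12 is a leaf — visit 12.
    Visit 25.
  Visit 23.
Visit 2.
Full post-order sequence: 27, 22, 32, 28, 4, 36, 29, 8, 12, 25, 23, 2.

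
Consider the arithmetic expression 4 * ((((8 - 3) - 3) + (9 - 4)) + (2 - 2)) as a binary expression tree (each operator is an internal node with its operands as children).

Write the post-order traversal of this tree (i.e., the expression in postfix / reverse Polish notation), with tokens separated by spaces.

Post-order on an expression tree gives postfix notation: for each operator, emit left operand, right operand, then the operator.

4 8 3 - 3 - 9 4 - + 2 2 - + *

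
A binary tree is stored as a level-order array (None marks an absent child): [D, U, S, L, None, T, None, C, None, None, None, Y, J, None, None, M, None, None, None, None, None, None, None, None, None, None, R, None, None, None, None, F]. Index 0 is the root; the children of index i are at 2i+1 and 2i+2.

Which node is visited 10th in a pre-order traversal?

Pre-order visits the node, then its left subtree, then its right subtree.
Visit D.
At D: go left to U.
  Visit U.
  At U: go left to L.
    Visit L.
    At L: go left to C.
      Visit C.
      At C: go left to M.
        Visit M.
        At M: go left to F.
          F is a leaf — visit F.
        At M: no right child.
      At C: no right child.
    At L: no right child.
  At U: no right child.
At D: go right to S.
  Visit S.
  At S: go left to T.
    Visit T.
    At T: go left to Y.
      Y is a leaf — visit Y.
    At T: go right to J.
      Visit J.
      At J: no left child.
      At J: go right to R.
        R is a leaf — visit R.
  At S: no right child.
Full pre-order sequence: D, U, L, C, M, F, S, T, Y, J, R.

J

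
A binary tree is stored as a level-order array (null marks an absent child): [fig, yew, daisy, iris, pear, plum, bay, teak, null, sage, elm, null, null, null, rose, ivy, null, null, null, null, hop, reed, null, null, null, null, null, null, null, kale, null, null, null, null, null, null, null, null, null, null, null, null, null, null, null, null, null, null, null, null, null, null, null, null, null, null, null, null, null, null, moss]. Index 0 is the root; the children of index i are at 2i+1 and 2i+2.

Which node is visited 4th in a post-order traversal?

hop

Post-order visits the left subtree, then the right subtree, then the node.
At fig: go left to yew.
  At yew: go left to iris.
    At iris: go left to teak.
      At teak: go left to ivy.
        ivy is a leaf — visit ivy.
      At teak: no right child.
      Visit teak.
    At iris: no right child.
    Visit iris.
  At yew: go right to pear.
    At pear: go left to sage.
      At sage: no left child.
      At sage: go right to hop.
        hop is a leaf — visit hop.
      Visit sage.
    At pear: go right to elm.
      At elm: go left to reed.
        reed is a leaf — visit reed.
      At elm: no right child.
      Visit elm.
    Visit pear.
  Visit yew.
At fig: go right to daisy.
  At daisy: go left to plum.
    plum is a leaf — visit plum.
  At daisy: go right to bay.
    At bay: no left child.
    At bay: go right to rose.
      At rose: go left to kale.
        At kale: no left child.
        At kale: go right to moss.
          moss is a leaf — visit moss.
        Visit kale.
      At rose: no right child.
      Visit rose.
    Visit bay.
  Visit daisy.
Visit fig.
Full post-order sequence: ivy, teak, iris, hop, sage, reed, elm, pear, yew, plum, moss, kale, rose, bay, daisy, fig.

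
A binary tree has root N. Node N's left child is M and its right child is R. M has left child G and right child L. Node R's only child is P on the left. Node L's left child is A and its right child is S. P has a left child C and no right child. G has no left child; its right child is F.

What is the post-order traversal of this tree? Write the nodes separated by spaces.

Post-order visits the left subtree, then the right subtree, then the node.
At N: go left to M.
  At M: go left to G.
    At G: no left child.
    At G: go right to F.
      F is a leaf — visit F.
    Visit G.
  At M: go right to L.
    At L: go left to A.
      A is a leaf — visit A.
    At L: go right to S.
      S is a leaf — visit S.
    Visit L.
  Visit M.
At N: go right to R.
  At R: go left to P.
    At P: go left to C.
      C is a leaf — visit C.
    At P: no right child.
    Visit P.
  At R: no right child.
  Visit R.
Visit N.

F G A S L M C P R N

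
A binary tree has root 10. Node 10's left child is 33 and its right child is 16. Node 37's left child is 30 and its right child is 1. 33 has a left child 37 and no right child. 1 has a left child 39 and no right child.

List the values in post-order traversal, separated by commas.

30, 39, 1, 37, 33, 16, 10

Post-order visits the left subtree, then the right subtree, then the node.
At 10: go left to 33.
  At 33: go left to 37.
    At 37: go left to 30.
      30 is a leaf — visit 30.
    At 37: go right to 1.
      At 1: go left to 39.
        39 is a leaf — visit 39.
      At 1: no right child.
      Visit 1.
    Visit 37.
  At 33: no right child.
  Visit 33.
At 10: go right to 16.
  16 is a leaf — visit 16.
Visit 10.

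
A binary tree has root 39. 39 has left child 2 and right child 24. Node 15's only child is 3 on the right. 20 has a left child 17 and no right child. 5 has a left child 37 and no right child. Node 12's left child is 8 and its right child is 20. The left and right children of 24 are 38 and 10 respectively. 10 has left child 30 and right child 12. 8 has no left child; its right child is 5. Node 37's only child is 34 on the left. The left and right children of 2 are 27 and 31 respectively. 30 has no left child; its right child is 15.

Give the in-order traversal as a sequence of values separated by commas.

In-order visits the left subtree, then the node, then the right subtree.
At 39: go left to 2.
  At 2: go left to 27.
    27 is a leaf — visit 27.
  Visit 2.
  At 2: go right to 31.
    31 is a leaf — visit 31.
Visit 39.
At 39: go right to 24.
  At 24: go left to 38.
    38 is a leaf — visit 38.
  Visit 24.
  At 24: go right to 10.
    At 10: go left to 30.
      At 30: no left child.
      Visit 30.
      At 30: go right to 15.
        At 15: no left child.
        Visit 15.
        At 15: go right to 3.
          3 is a leaf — visit 3.
    Visit 10.
    At 10: go right to 12.
      At 12: go left to 8.
        At 8: no left child.
        Visit 8.
        At 8: go right to 5.
          At 5: go left to 37.
            At 37: go left to 34.
              34 is a leaf — visit 34.
            Visit 37.
            At 37: no right child.
          Visit 5.
          At 5: no right child.
      Visit 12.
      At 12: go right to 20.
        At 20: go left to 17.
          17 is a leaf — visit 17.
        Visit 20.
        At 20: no right child.

27, 2, 31, 39, 38, 24, 30, 15, 3, 10, 8, 34, 37, 5, 12, 17, 20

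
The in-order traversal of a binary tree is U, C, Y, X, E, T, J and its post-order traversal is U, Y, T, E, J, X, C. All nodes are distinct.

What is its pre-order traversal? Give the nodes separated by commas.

C, U, X, Y, J, E, T

The last element of post-order is the root; it splits in-order into left and right subtrees.
Root C: left subtree has 1 node {U}, right has 5 {Y, X, E, T, J}.
  Root X: left subtree has 1 node {Y}, right has 3 {E, T, J}.
    Root J: left subtree has 2 nodes {E, T}, right has 0 { }.
      Root E: left subtree has 0 nodes { }, right has 1 {T}.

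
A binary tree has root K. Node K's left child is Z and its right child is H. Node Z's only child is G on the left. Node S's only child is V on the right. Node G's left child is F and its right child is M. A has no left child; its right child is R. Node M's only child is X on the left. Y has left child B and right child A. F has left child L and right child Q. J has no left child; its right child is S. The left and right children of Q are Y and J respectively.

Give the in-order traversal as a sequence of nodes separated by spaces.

In-order visits the left subtree, then the node, then the right subtree.
At K: go left to Z.
  At Z: go left to G.
    At G: go left to F.
      At F: go left to L.
        L is a leaf — visit L.
      Visit F.
      At F: go right to Q.
        At Q: go left to Y.
          At Y: go left to B.
            B is a leaf — visit B.
          Visit Y.
          At Y: go right to A.
            At A: no left child.
            Visit A.
            At A: go right to R.
              R is a leaf — visit R.
        Visit Q.
        At Q: go right to J.
          At J: no left child.
          Visit J.
          At J: go right to S.
            At S: no left child.
            Visit S.
            At S: go right to V.
              V is a leaf — visit V.
    Visit G.
    At G: go right to M.
      At M: go left to X.
        X is a leaf — visit X.
      Visit M.
      At M: no right child.
  Visit Z.
  At Z: no right child.
Visit K.
At K: go right to H.
  H is a leaf — visit H.

L F B Y A R Q J S V G X M Z K H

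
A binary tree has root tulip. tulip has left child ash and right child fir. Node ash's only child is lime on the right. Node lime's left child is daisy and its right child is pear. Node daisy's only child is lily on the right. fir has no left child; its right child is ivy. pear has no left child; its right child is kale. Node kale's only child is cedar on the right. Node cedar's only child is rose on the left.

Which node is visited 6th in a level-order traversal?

Level-order visits nodes level by level from the root, left to right within each level.
Level 0: tulip
Level 1: ash, fir
Level 2: lime, ivy
Level 3: daisy, pear
Level 4: lily, kale
Level 5: cedar
Level 6: rose
Full level-order sequence: tulip, ash, fir, lime, ivy, daisy, pear, lily, kale, cedar, rose.

daisy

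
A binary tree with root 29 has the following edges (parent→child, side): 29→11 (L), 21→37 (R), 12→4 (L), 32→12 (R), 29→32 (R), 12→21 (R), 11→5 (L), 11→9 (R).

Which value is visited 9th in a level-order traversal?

Level-order visits nodes level by level from the root, left to right within each level.
Level 0: 29
Level 1: 11, 32
Level 2: 5, 9, 12
Level 3: 4, 21
Level 4: 37
Full level-order sequence: 29, 11, 32, 5, 9, 12, 4, 21, 37.

37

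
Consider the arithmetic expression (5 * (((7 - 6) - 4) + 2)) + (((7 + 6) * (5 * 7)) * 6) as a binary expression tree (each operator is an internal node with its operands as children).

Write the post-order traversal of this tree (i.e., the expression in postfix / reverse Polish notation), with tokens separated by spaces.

5 7 6 - 4 - 2 + * 7 6 + 5 7 * * 6 * +

Post-order on an expression tree gives postfix notation: for each operator, emit left operand, right operand, then the operator.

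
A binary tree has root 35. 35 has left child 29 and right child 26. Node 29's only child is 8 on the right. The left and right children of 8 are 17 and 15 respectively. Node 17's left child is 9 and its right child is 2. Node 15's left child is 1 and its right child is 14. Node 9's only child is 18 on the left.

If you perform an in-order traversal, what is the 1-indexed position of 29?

In-order visits the left subtree, then the node, then the right subtree.
At 35: go left to 29.
  At 29: no left child.
  Visit 29.
  At 29: go right to 8.
    At 8: go left to 17.
      At 17: go left to 9.
        At 9: go left to 18.
          18 is a leaf — visit 18.
        Visit 9.
        At 9: no right child.
      Visit 17.
      At 17: go right to 2.
        2 is a leaf — visit 2.
    Visit 8.
    At 8: go right to 15.
      At 15: go left to 1.
        1 is a leaf — visit 1.
      Visit 15.
      At 15: go right to 14.
        14 is a leaf — visit 14.
Visit 35.
At 35: go right to 26.
  26 is a leaf — visit 26.
Full in-order sequence: 29, 18, 9, 17, 2, 8, 1, 15, 14, 35, 26.

1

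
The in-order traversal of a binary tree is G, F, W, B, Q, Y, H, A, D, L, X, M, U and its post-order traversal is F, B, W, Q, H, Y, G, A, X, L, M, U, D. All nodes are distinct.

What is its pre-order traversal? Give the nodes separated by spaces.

D A G Y Q W F B H U M L X

The last element of post-order is the root; it splits in-order into left and right subtrees.
Root D: left subtree has 8 nodes {G, F, W, B, Q, Y, H, A}, right has 4 {L, X, M, U}.
  Root A: left subtree has 7 nodes {G, F, W, B, Q, Y, H}, right has 0 { }.
    Root G: left subtree has 0 nodes { }, right has 6 {F, W, B, Q, Y, H}.
      Root Y: left subtree has 4 nodes {F, W, B, Q}, right has 1 {H}.
        Root Q: left subtree has 3 nodes {F, W, B}, right has 0 { }.
          Root W: left subtree has 1 node {F}, right has 1 {B}.
  Root U: left subtree has 3 nodes {L, X, M}, right has 0 { }.
    Root M: left subtree has 2 nodes {L, X}, right has 0 { }.
      Root L: left subtree has 0 nodes { }, right has 1 {X}.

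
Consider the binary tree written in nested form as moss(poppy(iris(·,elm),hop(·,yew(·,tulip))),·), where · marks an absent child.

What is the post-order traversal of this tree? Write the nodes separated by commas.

Post-order visits the left subtree, then the right subtree, then the node.
At moss: go left to poppy.
  At poppy: go left to iris.
    At iris: no left child.
    At iris: go right to elm.
      elm is a leaf — visit elm.
    Visit iris.
  At poppy: go right to hop.
    At hop: no left child.
    At hop: go right to yew.
      At yew: no left child.
      At yew: go right to tulip.
        tulip is a leaf — visit tulip.
      Visit yew.
    Visit hop.
  Visit poppy.
At moss: no right child.
Visit moss.

elm, iris, tulip, yew, hop, poppy, moss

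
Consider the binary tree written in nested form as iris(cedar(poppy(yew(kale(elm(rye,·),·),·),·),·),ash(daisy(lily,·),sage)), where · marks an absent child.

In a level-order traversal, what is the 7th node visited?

yew

Level-order visits nodes level by level from the root, left to right within each level.
Level 0: iris
Level 1: cedar, ash
Level 2: poppy, daisy, sage
Level 3: yew, lily
Level 4: kale
Level 5: elm
Level 6: rye
Full level-order sequence: iris, cedar, ash, poppy, daisy, sage, yew, lily, kale, elm, rye.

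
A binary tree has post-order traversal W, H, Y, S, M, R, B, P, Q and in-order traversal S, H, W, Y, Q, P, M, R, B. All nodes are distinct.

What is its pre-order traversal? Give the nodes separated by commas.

The last element of post-order is the root; it splits in-order into left and right subtrees.
Root Q: left subtree has 4 nodes {S, H, W, Y}, right has 4 {P, M, R, B}.
  Root S: left subtree has 0 nodes { }, right has 3 {H, W, Y}.
    Root Y: left subtree has 2 nodes {H, W}, right has 0 { }.
      Root H: left subtree has 0 nodes { }, right has 1 {W}.
  Root P: left subtree has 0 nodes { }, right has 3 {M, R, B}.
    Root B: left subtree has 2 nodes {M, R}, right has 0 { }.
      Root R: left subtree has 1 node {M}, right has 0 { }.

Q, S, Y, H, W, P, B, R, M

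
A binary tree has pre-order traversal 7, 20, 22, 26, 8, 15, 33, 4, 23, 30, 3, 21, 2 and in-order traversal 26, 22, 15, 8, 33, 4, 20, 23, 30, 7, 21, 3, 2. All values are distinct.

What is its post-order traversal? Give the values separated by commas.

The first element of pre-order is the root; it splits in-order into left and right subtrees.
Root 7: left subtree has 9 nodes {26, 22, 15, 8, 33, 4, 20, 23, 30}, right has 3 {21, 3, 2}.
  Root 20: left subtree has 6 nodes {26, 22, 15, 8, 33, 4}, right has 2 {23, 30}.
    Root 22: left subtree has 1 node {26}, right has 4 {15, 8, 33, 4}.
      Root 8: left subtree has 1 node {15}, right has 2 {33, 4}.
        Root 33: left subtree has 0 nodes { }, right has 1 {4}.
    Root 23: left subtree has 0 nodes { }, right has 1 {30}.
  Root 3: left subtree has 1 node {21}, right has 1 {2}.

26, 15, 4, 33, 8, 22, 30, 23, 20, 21, 2, 3, 7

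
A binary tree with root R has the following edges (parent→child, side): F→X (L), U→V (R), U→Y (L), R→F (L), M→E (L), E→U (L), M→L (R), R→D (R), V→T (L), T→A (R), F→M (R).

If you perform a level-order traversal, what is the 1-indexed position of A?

12

Level-order visits nodes level by level from the root, left to right within each level.
Level 0: R
Level 1: F, D
Level 2: X, M
Level 3: E, L
Level 4: U
Level 5: Y, V
Level 6: T
Level 7: A
Full level-order sequence: R, F, D, X, M, E, L, U, Y, V, T, A.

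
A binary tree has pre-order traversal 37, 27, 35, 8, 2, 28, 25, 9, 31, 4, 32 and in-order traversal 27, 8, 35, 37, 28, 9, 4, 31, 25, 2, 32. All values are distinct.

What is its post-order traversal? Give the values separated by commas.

The first element of pre-order is the root; it splits in-order into left and right subtrees.
Root 37: left subtree has 3 nodes {27, 8, 35}, right has 7 {28, 9, 4, 31, 25, 2, 32}.
  Root 27: left subtree has 0 nodes { }, right has 2 {8, 35}.
    Root 35: left subtree has 1 node {8}, right has 0 { }.
  Root 2: left subtree has 5 nodes {28, 9, 4, 31, 25}, right has 1 {32}.
    Root 28: left subtree has 0 nodes { }, right has 4 {9, 4, 31, 25}.
      Root 25: left subtree has 3 nodes {9, 4, 31}, right has 0 { }.
        Root 9: left subtree has 0 nodes { }, right has 2 {4, 31}.
          Root 31: left subtree has 1 node {4}, right has 0 { }.

8, 35, 27, 4, 31, 9, 25, 28, 32, 2, 37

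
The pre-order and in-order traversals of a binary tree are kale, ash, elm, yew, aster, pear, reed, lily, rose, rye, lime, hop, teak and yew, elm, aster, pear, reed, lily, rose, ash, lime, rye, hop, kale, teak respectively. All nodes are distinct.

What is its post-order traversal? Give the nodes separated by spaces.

yew rose lily reed pear aster elm lime hop rye ash teak kale

The first element of pre-order is the root; it splits in-order into left and right subtrees.
Root kale: left subtree has 11 nodes {yew, elm, aster, pear, reed, lily, rose, ash, lime, rye, hop}, right has 1 {teak}.
  Root ash: left subtree has 7 nodes {yew, elm, aster, pear, reed, lily, rose}, right has 3 {lime, rye, hop}.
    Root elm: left subtree has 1 node {yew}, right has 5 {aster, pear, reed, lily, rose}.
      Root aster: left subtree has 0 nodes { }, right has 4 {pear, reed, lily, rose}.
        Root pear: left subtree has 0 nodes { }, right has 3 {reed, lily, rose}.
          Root reed: left subtree has 0 nodes { }, right has 2 {lily, rose}.
            Root lily: left subtree has 0 nodes { }, right has 1 {rose}.
    Root rye: left subtree has 1 node {lime}, right has 1 {hop}.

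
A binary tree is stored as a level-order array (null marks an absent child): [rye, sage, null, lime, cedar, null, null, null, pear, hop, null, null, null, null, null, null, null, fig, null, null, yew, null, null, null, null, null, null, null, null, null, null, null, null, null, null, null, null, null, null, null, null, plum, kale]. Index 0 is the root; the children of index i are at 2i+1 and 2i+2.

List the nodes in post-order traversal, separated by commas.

Post-order visits the left subtree, then the right subtree, then the node.
At rye: go left to sage.
  At sage: go left to lime.
    At lime: no left child.
    At lime: go right to pear.
      At pear: go left to fig.
        fig is a leaf — visit fig.
      At pear: no right child.
      Visit pear.
    Visit lime.
  At sage: go right to cedar.
    At cedar: go left to hop.
      At hop: no left child.
      At hop: go right to yew.
        At yew: go left to plum.
          plum is a leaf — visit plum.
        At yew: go right to kale.
          kale is a leaf — visit kale.
        Visit yew.
      Visit hop.
    At cedar: no right child.
    Visit cedar.
  Visit sage.
At rye: no right child.
Visit rye.

fig, pear, lime, plum, kale, yew, hop, cedar, sage, rye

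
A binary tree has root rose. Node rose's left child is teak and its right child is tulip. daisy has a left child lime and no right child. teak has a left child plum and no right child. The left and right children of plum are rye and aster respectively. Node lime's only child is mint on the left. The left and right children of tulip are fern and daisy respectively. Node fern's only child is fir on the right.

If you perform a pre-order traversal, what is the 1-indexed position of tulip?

Pre-order visits the node, then its left subtree, then its right subtree.
Visit rose.
At rose: go left to teak.
  Visit teak.
  At teak: go left to plum.
    Visit plum.
    At plum: go left to rye.
      rye is a leaf — visit rye.
    At plum: go right to aster.
      aster is a leaf — visit aster.
  At teak: no right child.
At rose: go right to tulip.
  Visit tulip.
  At tulip: go left to fern.
    Visit fern.
    At fern: no left child.
    At fern: go right to fir.
      fir is a leaf — visit fir.
  At tulip: go right to daisy.
    Visit daisy.
    At daisy: go left to lime.
      Visit lime.
      At lime: go left to mint.
        mint is a leaf — visit mint.
      At lime: no right child.
    At daisy: no right child.
Full pre-order sequence: rose, teak, plum, rye, aster, tulip, fern, fir, daisy, lime, mint.

6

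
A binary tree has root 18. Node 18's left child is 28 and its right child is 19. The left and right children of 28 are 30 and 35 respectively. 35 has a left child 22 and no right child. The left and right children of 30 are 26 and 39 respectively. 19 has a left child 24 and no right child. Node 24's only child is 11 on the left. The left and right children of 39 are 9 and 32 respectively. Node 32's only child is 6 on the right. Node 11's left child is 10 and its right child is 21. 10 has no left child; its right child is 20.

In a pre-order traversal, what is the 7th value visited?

Pre-order visits the node, then its left subtree, then its right subtree.
Visit 18.
At 18: go left to 28.
  Visit 28.
  At 28: go left to 30.
    Visit 30.
    At 30: go left to 26.
      26 is a leaf — visit 26.
    At 30: go right to 39.
      Visit 39.
      At 39: go left to 9.
        9 is a leaf — visit 9.
      At 39: go right to 32.
        Visit 32.
        At 32: no left child.
        At 32: go right to 6.
          6 is a leaf — visit 6.
  At 28: go right to 35.
    Visit 35.
    At 35: go left to 22.
      22 is a leaf — visit 22.
    At 35: no right child.
At 18: go right to 19.
  Visit 19.
  At 19: go left to 24.
    Visit 24.
    At 24: go left to 11.
      Visit 11.
      At 11: go left to 10.
        Visit 10.
        At 10: no left child.
        At 10: go right to 20.
          20 is a leaf — visit 20.
      At 11: go right to 21.
        21 is a leaf — visit 21.
    At 24: no right child.
  At 19: no right child.
Full pre-order sequence: 18, 28, 30, 26, 39, 9, 32, 6, 35, 22, 19, 24, 11, 10, 20, 21.

32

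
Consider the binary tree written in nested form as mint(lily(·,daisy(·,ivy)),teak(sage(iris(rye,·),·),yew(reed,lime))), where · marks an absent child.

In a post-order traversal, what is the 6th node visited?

sage

Post-order visits the left subtree, then the right subtree, then the node.
At mint: go left to lily.
  At lily: no left child.
  At lily: go right to daisy.
    At daisy: no left child.
    At daisy: go right to ivy.
      ivy is a leaf — visit ivy.
    Visit daisy.
  Visit lily.
At mint: go right to teak.
  At teak: go left to sage.
    At sage: go left to iris.
      At iris: go left to rye.
        rye is a leaf — visit rye.
      At iris: no right child.
      Visit iris.
    At sage: no right child.
    Visit sage.
  At teak: go right to yew.
    At yew: go left to reed.
      reed is a leaf — visit reed.
    At yew: go right to lime.
      lime is a leaf — visit lime.
    Visit yew.
  Visit teak.
Visit mint.
Full post-order sequence: ivy, daisy, lily, rye, iris, sage, reed, lime, yew, teak, mint.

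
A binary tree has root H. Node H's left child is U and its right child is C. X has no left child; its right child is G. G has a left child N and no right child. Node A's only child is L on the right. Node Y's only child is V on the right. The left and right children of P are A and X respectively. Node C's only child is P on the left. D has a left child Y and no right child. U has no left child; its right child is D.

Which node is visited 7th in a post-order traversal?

Post-order visits the left subtree, then the right subtree, then the node.
At H: go left to U.
  At U: no left child.
  At U: go right to D.
    At D: go left to Y.
      At Y: no left child.
      At Y: go right to V.
        V is a leaf — visit V.
      Visit Y.
    At D: no right child.
    Visit D.
  Visit U.
At H: go right to C.
  At C: go left to P.
    At P: go left to A.
      At A: no left child.
      At A: go right to L.
        L is a leaf — visit L.
      Visit A.
    At P: go right to X.
      At X: no left child.
      At X: go right to G.
        At G: go left to N.
          N is a leaf — visit N.
        At G: no right child.
        Visit G.
      Visit X.
    Visit P.
  At C: no right child.
  Visit C.
Visit H.
Full post-order sequence: V, Y, D, U, L, A, N, G, X, P, C, H.

N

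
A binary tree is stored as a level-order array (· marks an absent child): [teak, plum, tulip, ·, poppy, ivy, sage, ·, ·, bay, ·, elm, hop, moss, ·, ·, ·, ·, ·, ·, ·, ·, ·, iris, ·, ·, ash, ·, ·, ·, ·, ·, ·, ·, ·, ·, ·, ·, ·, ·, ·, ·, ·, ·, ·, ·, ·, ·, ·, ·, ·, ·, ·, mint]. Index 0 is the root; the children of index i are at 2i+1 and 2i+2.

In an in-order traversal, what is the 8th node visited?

hop

In-order visits the left subtree, then the node, then the right subtree.
At teak: go left to plum.
  At plum: no left child.
  Visit plum.
  At plum: go right to poppy.
    At poppy: go left to bay.
      bay is a leaf — visit bay.
    Visit poppy.
    At poppy: no right child.
Visit teak.
At teak: go right to tulip.
  At tulip: go left to ivy.
    At ivy: go left to elm.
      At elm: go left to iris.
        iris is a leaf — visit iris.
      Visit elm.
      At elm: no right child.
    Visit ivy.
    At ivy: go right to hop.
      At hop: no left child.
      Visit hop.
      At hop: go right to ash.
        At ash: go left to mint.
          mint is a leaf — visit mint.
        Visit ash.
        At ash: no right child.
  Visit tulip.
  At tulip: go right to sage.
    At sage: go left to moss.
      moss is a leaf — visit moss.
    Visit sage.
    At sage: no right child.
Full in-order sequence: plum, bay, poppy, teak, iris, elm, ivy, hop, mint, ash, tulip, moss, sage.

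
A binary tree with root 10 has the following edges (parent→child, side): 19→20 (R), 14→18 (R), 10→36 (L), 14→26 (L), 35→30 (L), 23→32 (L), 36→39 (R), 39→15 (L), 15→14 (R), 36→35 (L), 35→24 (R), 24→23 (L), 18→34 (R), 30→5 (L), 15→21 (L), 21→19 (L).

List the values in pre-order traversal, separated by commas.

10, 36, 35, 30, 5, 24, 23, 32, 39, 15, 21, 19, 20, 14, 26, 18, 34

Pre-order visits the node, then its left subtree, then its right subtree.
Visit 10.
At 10: go left to 36.
  Visit 36.
  At 36: go left to 35.
    Visit 35.
    At 35: go left to 30.
      Visit 30.
      At 30: go left to 5.
        5 is a leaf — visit 5.
      At 30: no right child.
    At 35: go right to 24.
      Visit 24.
      At 24: go left to 23.
        Visit 23.
        At 23: go left to 32.
          32 is a leaf — visit 32.
        At 23: no right child.
      At 24: no right child.
  At 36: go right to 39.
    Visit 39.
    At 39: go left to 15.
      Visit 15.
      At 15: go left to 21.
        Visit 21.
        At 21: go left to 19.
          Visit 19.
          At 19: no left child.
          At 19: go right to 20.
            20 is a leaf — visit 20.
        At 21: no right child.
      At 15: go right to 14.
        Visit 14.
        At 14: go left to 26.
          26 is a leaf — visit 26.
        At 14: go right to 18.
          Visit 18.
          At 18: no left child.
          At 18: go right to 34.
            34 is a leaf — visit 34.
    At 39: no right child.
At 10: no right child.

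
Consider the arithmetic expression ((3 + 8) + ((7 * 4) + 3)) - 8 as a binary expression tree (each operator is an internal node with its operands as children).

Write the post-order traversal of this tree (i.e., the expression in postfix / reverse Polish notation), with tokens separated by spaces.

3 8 + 7 4 * 3 + + 8 -

Post-order on an expression tree gives postfix notation: for each operator, emit left operand, right operand, then the operator.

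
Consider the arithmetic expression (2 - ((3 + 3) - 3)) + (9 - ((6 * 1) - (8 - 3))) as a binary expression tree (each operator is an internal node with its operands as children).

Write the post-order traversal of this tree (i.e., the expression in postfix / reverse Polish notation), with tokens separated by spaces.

Post-order on an expression tree gives postfix notation: for each operator, emit left operand, right operand, then the operator.

2 3 3 + 3 - - 9 6 1 * 8 3 - - - +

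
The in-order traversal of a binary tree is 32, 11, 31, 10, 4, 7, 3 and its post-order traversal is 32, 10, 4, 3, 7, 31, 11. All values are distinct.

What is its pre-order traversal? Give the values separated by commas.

The last element of post-order is the root; it splits in-order into left and right subtrees.
Root 11: left subtree has 1 node {32}, right has 5 {31, 10, 4, 7, 3}.
  Root 31: left subtree has 0 nodes { }, right has 4 {10, 4, 7, 3}.
    Root 7: left subtree has 2 nodes {10, 4}, right has 1 {3}.
      Root 4: left subtree has 1 node {10}, right has 0 { }.

11, 32, 31, 7, 4, 10, 3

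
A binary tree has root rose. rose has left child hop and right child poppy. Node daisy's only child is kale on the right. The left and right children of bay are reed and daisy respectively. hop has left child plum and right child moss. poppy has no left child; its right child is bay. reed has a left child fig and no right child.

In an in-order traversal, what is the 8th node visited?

bay

In-order visits the left subtree, then the node, then the right subtree.
At rose: go left to hop.
  At hop: go left to plum.
    plum is a leaf — visit plum.
  Visit hop.
  At hop: go right to moss.
    moss is a leaf — visit moss.
Visit rose.
At rose: go right to poppy.
  At poppy: no left child.
  Visit poppy.
  At poppy: go right to bay.
    At bay: go left to reed.
      At reed: go left to fig.
        fig is a leaf — visit fig.
      Visit reed.
      At reed: no right child.
    Visit bay.
    At bay: go right to daisy.
      At daisy: no left child.
      Visit daisy.
      At daisy: go right to kale.
        kale is a leaf — visit kale.
Full in-order sequence: plum, hop, moss, rose, poppy, fig, reed, bay, daisy, kale.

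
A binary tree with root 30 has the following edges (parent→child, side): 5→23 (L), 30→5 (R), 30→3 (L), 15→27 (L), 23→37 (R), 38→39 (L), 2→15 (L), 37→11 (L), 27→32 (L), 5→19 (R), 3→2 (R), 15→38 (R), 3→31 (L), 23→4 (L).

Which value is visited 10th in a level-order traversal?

37

Level-order visits nodes level by level from the root, left to right within each level.
Level 0: 30
Level 1: 3, 5
Level 2: 31, 2, 23, 19
Level 3: 15, 4, 37
Level 4: 27, 38, 11
Level 5: 32, 39
Full level-order sequence: 30, 3, 5, 31, 2, 23, 19, 15, 4, 37, 27, 38, 11, 32, 39.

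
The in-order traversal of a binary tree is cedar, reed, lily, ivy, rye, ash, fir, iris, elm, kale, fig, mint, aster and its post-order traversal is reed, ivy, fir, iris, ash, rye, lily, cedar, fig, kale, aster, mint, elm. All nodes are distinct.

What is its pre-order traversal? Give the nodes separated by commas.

The last element of post-order is the root; it splits in-order into left and right subtrees.
Root elm: left subtree has 8 nodes {cedar, reed, lily, ivy, rye, ash, fir, iris}, right has 4 {kale, fig, mint, aster}.
  Root cedar: left subtree has 0 nodes { }, right has 7 {reed, lily, ivy, rye, ash, fir, iris}.
    Root lily: left subtree has 1 node {reed}, right has 5 {ivy, rye, ash, fir, iris}.
      Root rye: left subtree has 1 node {ivy}, right has 3 {ash, fir, iris}.
        Root ash: left subtree has 0 nodes { }, right has 2 {fir, iris}.
          Root iris: left subtree has 1 node {fir}, right has 0 { }.
  Root mint: left subtree has 2 nodes {kale, fig}, right has 1 {aster}.
    Root kale: left subtree has 0 nodes { }, right has 1 {fig}.

elm, cedar, lily, reed, rye, ivy, ash, iris, fir, mint, kale, fig, aster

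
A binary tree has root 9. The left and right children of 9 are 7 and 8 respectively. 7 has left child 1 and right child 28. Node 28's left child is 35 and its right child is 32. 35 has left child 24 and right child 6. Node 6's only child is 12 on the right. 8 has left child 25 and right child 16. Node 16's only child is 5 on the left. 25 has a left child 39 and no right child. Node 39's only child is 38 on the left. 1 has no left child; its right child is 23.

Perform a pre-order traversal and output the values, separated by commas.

Pre-order visits the node, then its left subtree, then its right subtree.
Visit 9.
At 9: go left to 7.
  Visit 7.
  At 7: go left to 1.
    Visit 1.
    At 1: no left child.
    At 1: go right to 23.
      23 is a leaf — visit 23.
  At 7: go right to 28.
    Visit 28.
    At 28: go left to 35.
      Visit 35.
      At 35: go left to 24.
        24 is a leaf — visit 24.
      At 35: go right to 6.
        Visit 6.
        At 6: no left child.
        At 6: go right to 12.
          12 is a leaf — visit 12.
    At 28: go right to 32.
      32 is a leaf — visit 32.
At 9: go right to 8.
  Visit 8.
  At 8: go left to 25.
    Visit 25.
    At 25: go left to 39.
      Visit 39.
      At 39: go left to 38.
        38 is a leaf — visit 38.
      At 39: no right child.
    At 25: no right child.
  At 8: go right to 16.
    Visit 16.
    At 16: go left to 5.
      5 is a leaf — visit 5.
    At 16: no right child.

9, 7, 1, 23, 28, 35, 24, 6, 12, 32, 8, 25, 39, 38, 16, 5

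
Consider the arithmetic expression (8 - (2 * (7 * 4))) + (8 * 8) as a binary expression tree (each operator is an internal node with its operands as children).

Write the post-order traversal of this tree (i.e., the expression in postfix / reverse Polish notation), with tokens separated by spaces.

8 2 7 4 * * - 8 8 * +

Post-order on an expression tree gives postfix notation: for each operator, emit left operand, right operand, then the operator.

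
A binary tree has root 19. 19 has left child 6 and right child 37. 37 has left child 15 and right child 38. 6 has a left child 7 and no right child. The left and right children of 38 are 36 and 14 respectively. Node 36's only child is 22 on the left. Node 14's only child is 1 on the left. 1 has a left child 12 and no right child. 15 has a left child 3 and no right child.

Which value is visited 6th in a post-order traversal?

36

Post-order visits the left subtree, then the right subtree, then the node.
At 19: go left to 6.
  At 6: go left to 7.
    7 is a leaf — visit 7.
  At 6: no right child.
  Visit 6.
At 19: go right to 37.
  At 37: go left to 15.
    At 15: go left to 3.
      3 is a leaf — visit 3.
    At 15: no right child.
    Visit 15.
  At 37: go right to 38.
    At 38: go left to 36.
      At 36: go left to 22.
        22 is a leaf — visit 22.
      At 36: no right child.
      Visit 36.
    At 38: go right to 14.
      At 14: go left to 1.
        At 1: go left to 12.
          12 is a leaf — visit 12.
        At 1: no right child.
        Visit 1.
      At 14: no right child.
      Visit 14.
    Visit 38.
  Visit 37.
Visit 19.
Full post-order sequence: 7, 6, 3, 15, 22, 36, 12, 1, 14, 38, 37, 19.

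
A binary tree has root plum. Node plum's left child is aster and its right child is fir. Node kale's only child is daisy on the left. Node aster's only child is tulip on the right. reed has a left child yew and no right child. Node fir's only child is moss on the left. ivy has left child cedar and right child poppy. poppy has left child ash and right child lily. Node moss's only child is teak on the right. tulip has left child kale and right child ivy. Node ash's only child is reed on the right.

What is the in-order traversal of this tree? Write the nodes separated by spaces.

aster daisy kale tulip cedar ivy ash yew reed poppy lily plum moss teak fir

In-order visits the left subtree, then the node, then the right subtree.
At plum: go left to aster.
  At aster: no left child.
  Visit aster.
  At aster: go right to tulip.
    At tulip: go left to kale.
      At kale: go left to daisy.
        daisy is a leaf — visit daisy.
      Visit kale.
      At kale: no right child.
    Visit tulip.
    At tulip: go right to ivy.
      At ivy: go left to cedar.
        cedar is a leaf — visit cedar.
      Visit ivy.
      At ivy: go right to poppy.
        At poppy: go left to ash.
          At ash: no left child.
          Visit ash.
          At ash: go right to reed.
            At reed: go left to yew.
              yew is a leaf — visit yew.
            Visit reed.
            At reed: no right child.
        Visit poppy.
        At poppy: go right to lily.
          lily is a leaf — visit lily.
Visit plum.
At plum: go right to fir.
  At fir: go left to moss.
    At moss: no left child.
    Visit moss.
    At moss: go right to teak.
      teak is a leaf — visit teak.
  Visit fir.
  At fir: no right child.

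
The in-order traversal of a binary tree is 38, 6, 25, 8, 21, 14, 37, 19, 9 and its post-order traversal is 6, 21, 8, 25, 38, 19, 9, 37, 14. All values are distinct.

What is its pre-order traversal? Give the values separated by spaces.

The last element of post-order is the root; it splits in-order into left and right subtrees.
Root 14: left subtree has 5 nodes {38, 6, 25, 8, 21}, right has 3 {37, 19, 9}.
  Root 38: left subtree has 0 nodes { }, right has 4 {6, 25, 8, 21}.
    Root 25: left subtree has 1 node {6}, right has 2 {8, 21}.
      Root 8: left subtree has 0 nodes { }, right has 1 {21}.
  Root 37: left subtree has 0 nodes { }, right has 2 {19, 9}.
    Root 9: left subtree has 1 node {19}, right has 0 { }.

14 38 25 6 8 21 37 9 19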